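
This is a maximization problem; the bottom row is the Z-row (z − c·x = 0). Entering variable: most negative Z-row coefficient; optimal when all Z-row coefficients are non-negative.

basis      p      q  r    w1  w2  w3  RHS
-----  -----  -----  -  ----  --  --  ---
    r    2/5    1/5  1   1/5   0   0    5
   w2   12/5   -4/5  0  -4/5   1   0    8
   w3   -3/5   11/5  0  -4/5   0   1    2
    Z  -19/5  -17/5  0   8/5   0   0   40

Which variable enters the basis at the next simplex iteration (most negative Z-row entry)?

Negative Z-row entries: p: -19/5, q: -17/5.
The most negative is -19/5 in column p, so p enters.

p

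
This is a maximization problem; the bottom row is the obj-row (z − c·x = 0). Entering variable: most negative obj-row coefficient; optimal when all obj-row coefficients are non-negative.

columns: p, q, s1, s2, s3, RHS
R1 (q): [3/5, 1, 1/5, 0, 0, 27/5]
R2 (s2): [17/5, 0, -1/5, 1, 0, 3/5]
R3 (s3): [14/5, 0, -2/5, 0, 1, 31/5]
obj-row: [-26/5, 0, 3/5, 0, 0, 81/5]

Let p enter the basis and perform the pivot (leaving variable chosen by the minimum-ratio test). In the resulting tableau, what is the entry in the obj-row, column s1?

Ratio test on column p — row 1: (27/5)/(3/5) = 9; row 2: (3/5)/(17/5) = 3/17; row 3: (31/5)/(14/5) = 31/14. Minimum is 3/17 at row 2 (s2 leaves); pivot element 17/5.
Divide row 2 by 17/5; eliminate column p from the other rows.
obj-row update in column s1: 3/5 − (-26/5)·(-1/17) = 5/17.

5/17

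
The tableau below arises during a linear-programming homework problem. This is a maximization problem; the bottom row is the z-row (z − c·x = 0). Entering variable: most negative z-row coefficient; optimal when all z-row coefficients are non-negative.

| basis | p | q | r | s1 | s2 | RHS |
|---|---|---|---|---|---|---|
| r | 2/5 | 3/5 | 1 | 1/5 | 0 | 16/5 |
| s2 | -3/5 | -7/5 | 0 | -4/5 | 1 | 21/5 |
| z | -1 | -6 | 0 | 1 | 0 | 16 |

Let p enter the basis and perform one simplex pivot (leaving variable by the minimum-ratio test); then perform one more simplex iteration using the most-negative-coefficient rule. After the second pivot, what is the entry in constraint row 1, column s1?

1/3

Ratio test on column p — row 1: (16/5)/(2/5) = 8; row 2: entry -3/5 ≤ 0. Minimum is 8 at row 1 (r leaves); pivot element 2/5.
Divide row 1 by 2/5; eliminate column p from the other rows.
Second iteration: most negative z-row entry is -9/2 in column q, so q enters.
Ratio test on column q — row 1: 8/(3/2) = 16/3; row 2: entry -1/2 ≤ 0. Minimum is 16/3 at row 1 (p leaves); pivot element 3/2.
Divide row 1 by 3/2; eliminate column q from the other rows.
After both pivots, the entry at constraint row 1, column s1 is 1/3.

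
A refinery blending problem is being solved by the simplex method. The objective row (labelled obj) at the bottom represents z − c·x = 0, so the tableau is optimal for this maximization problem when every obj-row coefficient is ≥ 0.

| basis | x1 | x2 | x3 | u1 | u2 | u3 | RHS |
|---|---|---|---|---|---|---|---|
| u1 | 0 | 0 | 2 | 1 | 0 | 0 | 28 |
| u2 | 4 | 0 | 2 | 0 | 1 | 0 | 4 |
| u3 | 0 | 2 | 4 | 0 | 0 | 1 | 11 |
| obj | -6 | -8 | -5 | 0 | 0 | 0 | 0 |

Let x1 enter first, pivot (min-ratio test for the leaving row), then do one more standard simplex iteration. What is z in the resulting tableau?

50

Ratio test on column x1 — row 1: entry 0 ≤ 0; row 2: 4/4 = 1; row 3: entry 0 ≤ 0. Minimum is 1 at row 2 (u2 leaves); pivot element 4.
Pivot on row 2; the obj-row RHS becomes 0 − (-6)·1 = 6.
Next entering variable (most negative obj-row entry -8): x2.
Ratio test on column x2 — row 1: entry 0 ≤ 0; row 2: entry 0 ≤ 0; row 3: 11/2 = 11/2. Minimum is 11/2 at row 3 (u3 leaves); pivot element 2.
After the second pivot the obj-row RHS is 6 − (-8)·(11/2) = 50.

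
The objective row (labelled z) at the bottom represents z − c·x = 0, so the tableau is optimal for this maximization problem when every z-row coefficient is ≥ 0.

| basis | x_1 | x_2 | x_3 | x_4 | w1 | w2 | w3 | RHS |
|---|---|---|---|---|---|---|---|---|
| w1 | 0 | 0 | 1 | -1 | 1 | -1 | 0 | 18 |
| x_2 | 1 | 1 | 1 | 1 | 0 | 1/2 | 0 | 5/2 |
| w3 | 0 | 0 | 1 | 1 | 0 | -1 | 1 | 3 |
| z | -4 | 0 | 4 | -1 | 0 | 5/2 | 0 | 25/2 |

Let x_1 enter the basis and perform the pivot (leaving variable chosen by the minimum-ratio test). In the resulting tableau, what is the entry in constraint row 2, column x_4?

1

Ratio test on column x_1 — row 1: entry 0 ≤ 0; row 2: (5/2)/1 = 5/2; row 3: entry 0 ≤ 0. Minimum is 5/2 at row 2 (x_2 leaves); pivot element 1.
Divide row 2 by 1; eliminate column x_1 from the other rows.
In the new row 2, the x_4 entry is the old entry divided by the pivot: 1/1 = 1.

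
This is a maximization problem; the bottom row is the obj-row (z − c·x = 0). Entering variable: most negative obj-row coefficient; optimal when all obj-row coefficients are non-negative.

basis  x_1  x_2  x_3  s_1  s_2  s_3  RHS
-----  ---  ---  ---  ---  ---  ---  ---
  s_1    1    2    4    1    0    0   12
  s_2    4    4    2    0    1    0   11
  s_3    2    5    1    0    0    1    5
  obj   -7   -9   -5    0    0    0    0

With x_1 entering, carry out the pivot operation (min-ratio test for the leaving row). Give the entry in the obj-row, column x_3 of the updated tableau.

-3/2

Ratio test on column x_1 — row 1: 12/1 = 12; row 2: 11/4 = 11/4; row 3: 5/2 = 5/2. Minimum is 5/2 at row 3 (s_3 leaves); pivot element 2.
Divide row 3 by 2; eliminate column x_1 from the other rows.
obj-row update in column x_3: -5 − (-7)·(1/2) = -3/2.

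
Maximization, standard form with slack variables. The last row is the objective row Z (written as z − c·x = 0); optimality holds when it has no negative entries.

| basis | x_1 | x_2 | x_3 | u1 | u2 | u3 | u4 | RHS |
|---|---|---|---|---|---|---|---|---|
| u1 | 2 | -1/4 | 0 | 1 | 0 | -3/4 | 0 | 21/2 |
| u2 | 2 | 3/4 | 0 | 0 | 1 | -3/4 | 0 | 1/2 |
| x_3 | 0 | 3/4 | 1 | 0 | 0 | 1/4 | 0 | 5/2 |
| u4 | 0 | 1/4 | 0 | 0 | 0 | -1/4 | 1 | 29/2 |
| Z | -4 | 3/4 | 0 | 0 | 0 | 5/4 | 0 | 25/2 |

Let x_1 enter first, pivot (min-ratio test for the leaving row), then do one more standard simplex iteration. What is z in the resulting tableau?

Ratio test on column x_1 — row 1: (21/2)/2 = 21/4; row 2: (1/2)/2 = 1/4; row 3: entry 0 ≤ 0; row 4: entry 0 ≤ 0. Minimum is 1/4 at row 2 (u2 leaves); pivot element 2.
Pivot on row 2; the Z-row RHS becomes 25/2 − (-4)·(1/4) = 27/2.
Next entering variable (most negative Z-row entry -1/4): u3.
Ratio test on column u3 — row 1: entry 0 ≤ 0; row 2: entry -3/8 ≤ 0; row 3: (5/2)/(1/4) = 10; row 4: entry -1/4 ≤ 0. Minimum is 10 at row 3 (x_3 leaves); pivot element 1/4.
After the second pivot the Z-row RHS is 27/2 − (-1/4)·10 = 16.

16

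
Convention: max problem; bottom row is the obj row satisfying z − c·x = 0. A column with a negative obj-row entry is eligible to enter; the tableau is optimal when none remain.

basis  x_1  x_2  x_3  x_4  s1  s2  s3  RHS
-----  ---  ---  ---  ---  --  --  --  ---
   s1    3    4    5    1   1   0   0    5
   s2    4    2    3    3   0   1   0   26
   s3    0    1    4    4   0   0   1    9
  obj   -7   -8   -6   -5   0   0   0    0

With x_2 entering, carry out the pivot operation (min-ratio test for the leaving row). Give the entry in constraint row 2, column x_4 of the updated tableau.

5/2

Ratio test on column x_2 — row 1: 5/4 = 5/4; row 2: 26/2 = 13; row 3: 9/1 = 9. Minimum is 5/4 at row 1 (s1 leaves); pivot element 4.
Divide row 1 by 4; eliminate column x_2 from the other rows.
Row 2 update in column x_4: 3 − 2·(1/4) = 5/2.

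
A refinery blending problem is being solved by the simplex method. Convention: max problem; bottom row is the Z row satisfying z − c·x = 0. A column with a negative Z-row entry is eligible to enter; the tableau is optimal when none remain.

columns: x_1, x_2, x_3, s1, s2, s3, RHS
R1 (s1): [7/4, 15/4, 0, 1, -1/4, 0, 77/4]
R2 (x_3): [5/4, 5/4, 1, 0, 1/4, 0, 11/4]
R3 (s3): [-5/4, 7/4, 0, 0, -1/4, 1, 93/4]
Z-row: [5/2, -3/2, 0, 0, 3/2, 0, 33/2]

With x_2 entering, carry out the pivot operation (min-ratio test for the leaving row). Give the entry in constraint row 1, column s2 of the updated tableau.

Ratio test on column x_2 — row 1: (77/4)/(15/4) = 77/15; row 2: (11/4)/(5/4) = 11/5; row 3: (93/4)/(7/4) = 93/7. Minimum is 11/5 at row 2 (x_3 leaves); pivot element 5/4.
Divide row 2 by 5/4; eliminate column x_2 from the other rows.
Row 1 update in column s2: -1/4 − (15/4)·(1/5) = -1.

-1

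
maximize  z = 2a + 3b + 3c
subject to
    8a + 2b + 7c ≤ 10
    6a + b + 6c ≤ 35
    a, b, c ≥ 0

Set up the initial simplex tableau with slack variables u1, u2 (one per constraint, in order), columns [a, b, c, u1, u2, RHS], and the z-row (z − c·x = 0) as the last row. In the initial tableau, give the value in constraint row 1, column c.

Constraint 1 has coefficient 7 on c.

7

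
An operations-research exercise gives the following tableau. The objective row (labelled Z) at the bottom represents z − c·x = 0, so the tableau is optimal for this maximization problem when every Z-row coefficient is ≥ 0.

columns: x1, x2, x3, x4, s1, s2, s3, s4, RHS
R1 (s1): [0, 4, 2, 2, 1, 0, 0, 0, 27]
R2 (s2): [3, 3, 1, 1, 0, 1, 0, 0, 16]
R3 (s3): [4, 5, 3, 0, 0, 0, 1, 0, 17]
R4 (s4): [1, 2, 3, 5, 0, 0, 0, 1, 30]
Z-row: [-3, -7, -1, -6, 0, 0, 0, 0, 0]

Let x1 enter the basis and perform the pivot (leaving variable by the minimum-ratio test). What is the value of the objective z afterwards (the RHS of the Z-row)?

51/4

Ratio test on column x1 — row 1: entry 0 ≤ 0; row 2: 16/3 = 16/3; row 3: 17/4 = 17/4; row 4: 30/1 = 30. Minimum is 17/4 at row 3 (s3 leaves); pivot element 4.
Pivot on row 3; the Z-row RHS becomes 0 − (-3)·(17/4) = 51/4.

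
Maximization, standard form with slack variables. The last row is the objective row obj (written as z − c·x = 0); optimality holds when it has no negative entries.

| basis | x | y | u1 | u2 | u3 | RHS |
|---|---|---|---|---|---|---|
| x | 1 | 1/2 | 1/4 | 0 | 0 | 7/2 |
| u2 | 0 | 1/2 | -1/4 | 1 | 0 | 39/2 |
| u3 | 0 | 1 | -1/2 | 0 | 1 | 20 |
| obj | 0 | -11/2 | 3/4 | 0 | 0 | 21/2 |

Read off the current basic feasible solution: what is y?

0

y is not in the basis, so in the current basic feasible solution y = 0.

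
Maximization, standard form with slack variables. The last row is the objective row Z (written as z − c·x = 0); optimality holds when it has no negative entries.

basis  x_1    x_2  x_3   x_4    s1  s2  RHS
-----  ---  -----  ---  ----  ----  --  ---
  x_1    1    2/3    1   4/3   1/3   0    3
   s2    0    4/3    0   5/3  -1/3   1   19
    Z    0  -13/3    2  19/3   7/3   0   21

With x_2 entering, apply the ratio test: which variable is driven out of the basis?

Column x_2 entries and ratios — x_1: 3/(2/3) = 9/2; s2: 19/(4/3) = 57/4.
Smallest ratio is 9/2 in the row of x_1, so x_1 leaves.

x_1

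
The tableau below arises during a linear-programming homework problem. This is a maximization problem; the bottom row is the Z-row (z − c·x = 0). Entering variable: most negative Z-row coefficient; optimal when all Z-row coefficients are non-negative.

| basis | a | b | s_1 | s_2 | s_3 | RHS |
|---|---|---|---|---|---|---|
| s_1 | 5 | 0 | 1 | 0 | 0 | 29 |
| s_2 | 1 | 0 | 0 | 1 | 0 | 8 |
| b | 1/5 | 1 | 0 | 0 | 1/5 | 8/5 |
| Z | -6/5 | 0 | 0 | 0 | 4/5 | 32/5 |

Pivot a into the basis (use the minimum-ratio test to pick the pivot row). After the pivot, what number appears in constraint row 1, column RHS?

29/5

Ratio test on column a — row 1: 29/5 = 29/5; row 2: 8/1 = 8; row 3: (8/5)/(1/5) = 8. Minimum is 29/5 at row 1 (s_1 leaves); pivot element 5.
Divide row 1 by 5; eliminate column a from the other rows.
In the new row 1, the RHS entry is the old entry divided by the pivot: 29/5 = 29/5.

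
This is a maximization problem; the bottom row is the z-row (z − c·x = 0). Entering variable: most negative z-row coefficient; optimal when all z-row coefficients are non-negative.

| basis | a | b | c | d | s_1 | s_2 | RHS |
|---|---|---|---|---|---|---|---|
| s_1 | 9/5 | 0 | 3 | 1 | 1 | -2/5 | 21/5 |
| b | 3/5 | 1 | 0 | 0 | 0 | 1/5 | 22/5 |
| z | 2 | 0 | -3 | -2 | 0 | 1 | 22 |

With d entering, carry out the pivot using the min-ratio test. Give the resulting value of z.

Ratio test on column d — row 1: (21/5)/1 = 21/5; row 2: entry 0 ≤ 0. Minimum is 21/5 at row 1 (s_1 leaves); pivot element 1.
Pivot on row 1; the z-row RHS becomes 22 − (-2)·(21/5) = 152/5.

152/5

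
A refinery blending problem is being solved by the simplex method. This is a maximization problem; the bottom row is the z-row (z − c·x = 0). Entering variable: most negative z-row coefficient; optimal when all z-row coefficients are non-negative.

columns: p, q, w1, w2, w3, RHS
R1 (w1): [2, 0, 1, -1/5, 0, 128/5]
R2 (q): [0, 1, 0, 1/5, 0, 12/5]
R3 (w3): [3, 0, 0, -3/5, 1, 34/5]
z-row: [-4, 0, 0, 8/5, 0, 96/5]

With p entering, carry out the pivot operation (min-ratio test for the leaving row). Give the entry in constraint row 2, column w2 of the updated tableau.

1/5

Ratio test on column p — row 1: (128/5)/2 = 64/5; row 2: entry 0 ≤ 0; row 3: (34/5)/3 = 34/15. Minimum is 34/15 at row 3 (w3 leaves); pivot element 3.
Divide row 3 by 3; eliminate column p from the other rows.
Row 2 update in column w2: 1/5 − 0·(-1/5) = 1/5.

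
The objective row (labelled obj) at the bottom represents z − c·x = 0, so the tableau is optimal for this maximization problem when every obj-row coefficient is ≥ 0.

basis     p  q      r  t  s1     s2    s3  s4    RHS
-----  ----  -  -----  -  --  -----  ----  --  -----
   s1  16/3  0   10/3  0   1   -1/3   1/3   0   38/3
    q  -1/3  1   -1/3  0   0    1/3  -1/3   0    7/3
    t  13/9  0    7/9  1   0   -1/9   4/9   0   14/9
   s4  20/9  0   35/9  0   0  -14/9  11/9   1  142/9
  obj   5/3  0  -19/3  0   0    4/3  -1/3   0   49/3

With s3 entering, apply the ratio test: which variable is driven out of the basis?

Column s3 entries and ratios — s1: (38/3)/(1/3) = 38; q: -1/3 ≤ 0, skip; t: (14/9)/(4/9) = 7/2; s4: (142/9)/(11/9) = 142/11.
Smallest ratio is 7/2 in the row of t, so t leaves.

t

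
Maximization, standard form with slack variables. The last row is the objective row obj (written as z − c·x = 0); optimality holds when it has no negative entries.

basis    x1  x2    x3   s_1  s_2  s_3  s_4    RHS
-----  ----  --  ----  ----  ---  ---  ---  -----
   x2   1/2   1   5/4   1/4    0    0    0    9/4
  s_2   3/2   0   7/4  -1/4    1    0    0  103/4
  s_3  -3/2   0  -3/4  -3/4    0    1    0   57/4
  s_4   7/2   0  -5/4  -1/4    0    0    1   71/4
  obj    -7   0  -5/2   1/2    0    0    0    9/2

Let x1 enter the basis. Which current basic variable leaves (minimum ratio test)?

Column x1 entries and ratios — x2: (9/4)/(1/2) = 9/2; s_2: (103/4)/(3/2) = 103/6; s_3: -3/2 ≤ 0, skip; s_4: (71/4)/(7/2) = 71/14.
Smallest ratio is 9/2 in the row of x2, so x2 leaves.

x2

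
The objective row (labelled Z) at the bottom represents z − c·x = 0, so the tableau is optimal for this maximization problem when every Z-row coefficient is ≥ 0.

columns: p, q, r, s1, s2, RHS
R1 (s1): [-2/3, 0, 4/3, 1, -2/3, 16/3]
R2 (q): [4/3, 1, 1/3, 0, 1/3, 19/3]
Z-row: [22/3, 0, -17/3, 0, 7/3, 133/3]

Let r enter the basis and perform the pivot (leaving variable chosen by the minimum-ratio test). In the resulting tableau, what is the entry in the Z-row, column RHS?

67

Ratio test on column r — row 1: (16/3)/(4/3) = 4; row 2: (19/3)/(1/3) = 19. Minimum is 4 at row 1 (s1 leaves); pivot element 4/3.
Divide row 1 by 4/3; eliminate column r from the other rows.
Z-row update in column RHS: 133/3 − (-17/3)·4 = 67.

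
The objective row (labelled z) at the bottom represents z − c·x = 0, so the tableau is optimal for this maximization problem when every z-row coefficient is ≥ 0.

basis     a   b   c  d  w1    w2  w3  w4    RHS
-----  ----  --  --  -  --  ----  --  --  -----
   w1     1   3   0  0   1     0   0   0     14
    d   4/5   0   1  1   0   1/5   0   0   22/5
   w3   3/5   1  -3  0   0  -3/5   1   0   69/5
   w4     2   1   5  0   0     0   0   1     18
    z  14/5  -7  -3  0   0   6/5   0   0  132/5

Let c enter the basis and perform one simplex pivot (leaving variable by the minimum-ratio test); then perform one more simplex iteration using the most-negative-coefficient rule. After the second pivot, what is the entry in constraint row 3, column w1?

-8/15

Ratio test on column c — row 1: entry 0 ≤ 0; row 2: (22/5)/1 = 22/5; row 3: entry -3 ≤ 0; row 4: 18/5 = 18/5. Minimum is 18/5 at row 4 (w4 leaves); pivot element 5.
Divide row 4 by 5; eliminate column c from the other rows.
Second iteration: most negative z-row entry is -32/5 in column b, so b enters.
Ratio test on column b — row 1: 14/3 = 14/3; row 2: entry -1/5 ≤ 0; row 3: (123/5)/(8/5) = 123/8; row 4: (18/5)/(1/5) = 18. Minimum is 14/3 at row 1 (w1 leaves); pivot element 3.
Divide row 1 by 3; eliminate column b from the other rows.
After both pivots, the entry at constraint row 3, column w1 is -8/15.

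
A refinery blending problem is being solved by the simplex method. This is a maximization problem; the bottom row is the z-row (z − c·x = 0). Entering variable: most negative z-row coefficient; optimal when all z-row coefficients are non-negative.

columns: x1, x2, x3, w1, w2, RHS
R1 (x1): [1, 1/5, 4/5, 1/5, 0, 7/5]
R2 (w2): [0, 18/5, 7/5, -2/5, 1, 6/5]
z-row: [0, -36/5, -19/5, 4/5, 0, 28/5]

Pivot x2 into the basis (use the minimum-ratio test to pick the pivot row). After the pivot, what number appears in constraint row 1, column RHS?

4/3

Ratio test on column x2 — row 1: (7/5)/(1/5) = 7; row 2: (6/5)/(18/5) = 1/3. Minimum is 1/3 at row 2 (w2 leaves); pivot element 18/5.
Divide row 2 by 18/5; eliminate column x2 from the other rows.
Row 1 update in column RHS: 7/5 − (1/5)·(1/3) = 4/3.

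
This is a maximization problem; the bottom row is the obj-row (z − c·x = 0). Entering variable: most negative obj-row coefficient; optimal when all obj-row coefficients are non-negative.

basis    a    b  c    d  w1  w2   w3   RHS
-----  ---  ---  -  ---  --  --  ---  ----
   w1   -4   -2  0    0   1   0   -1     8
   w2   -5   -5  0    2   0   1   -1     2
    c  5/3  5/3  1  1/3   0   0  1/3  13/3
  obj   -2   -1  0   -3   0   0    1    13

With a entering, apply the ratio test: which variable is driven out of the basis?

c

Column a entries and ratios — w1: -4 ≤ 0, skip; w2: -5 ≤ 0, skip; c: (13/3)/(5/3) = 13/5.
Smallest ratio is 13/5 in the row of c, so c leaves.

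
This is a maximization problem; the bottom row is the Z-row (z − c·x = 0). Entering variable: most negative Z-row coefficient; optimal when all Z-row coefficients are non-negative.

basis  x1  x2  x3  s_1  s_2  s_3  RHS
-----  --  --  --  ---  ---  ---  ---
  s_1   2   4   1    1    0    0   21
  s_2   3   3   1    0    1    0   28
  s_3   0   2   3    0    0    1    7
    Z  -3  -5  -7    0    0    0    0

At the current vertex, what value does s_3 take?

7

s_3 is basic (row 3); its value is the RHS of that row, 7.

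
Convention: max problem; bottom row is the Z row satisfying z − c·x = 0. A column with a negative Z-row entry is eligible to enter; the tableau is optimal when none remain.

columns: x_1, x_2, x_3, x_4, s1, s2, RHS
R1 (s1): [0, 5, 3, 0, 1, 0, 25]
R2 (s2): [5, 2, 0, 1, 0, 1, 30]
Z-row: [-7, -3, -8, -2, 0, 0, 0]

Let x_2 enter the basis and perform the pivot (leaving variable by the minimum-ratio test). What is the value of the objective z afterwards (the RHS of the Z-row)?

Ratio test on column x_2 — row 1: 25/5 = 5; row 2: 30/2 = 15. Minimum is 5 at row 1 (s1 leaves); pivot element 5.
Pivot on row 1; the Z-row RHS becomes 0 − (-3)·5 = 15.

15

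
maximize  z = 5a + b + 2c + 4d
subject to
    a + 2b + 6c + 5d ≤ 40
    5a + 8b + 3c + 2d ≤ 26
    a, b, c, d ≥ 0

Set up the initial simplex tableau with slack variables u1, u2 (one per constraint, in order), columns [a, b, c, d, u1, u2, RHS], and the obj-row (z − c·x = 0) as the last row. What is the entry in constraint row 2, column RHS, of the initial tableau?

The RHS of constraint 2 is b_2 = 26.

26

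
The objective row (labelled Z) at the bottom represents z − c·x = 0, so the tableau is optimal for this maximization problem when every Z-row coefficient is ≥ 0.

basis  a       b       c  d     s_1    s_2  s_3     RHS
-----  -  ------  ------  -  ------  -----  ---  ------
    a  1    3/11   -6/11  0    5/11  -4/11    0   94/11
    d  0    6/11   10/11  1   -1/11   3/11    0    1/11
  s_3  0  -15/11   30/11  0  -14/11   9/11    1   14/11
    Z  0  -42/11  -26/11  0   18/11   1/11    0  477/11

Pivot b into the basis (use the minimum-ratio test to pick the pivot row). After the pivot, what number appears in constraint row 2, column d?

Ratio test on column b — row 1: (94/11)/(3/11) = 94/3; row 2: (1/11)/(6/11) = 1/6; row 3: entry -15/11 ≤ 0. Minimum is 1/6 at row 2 (d leaves); pivot element 6/11.
Divide row 2 by 6/11; eliminate column b from the other rows.
In the new row 2, the d entry is the old entry divided by the pivot: 1/(6/11) = 11/6.

11/6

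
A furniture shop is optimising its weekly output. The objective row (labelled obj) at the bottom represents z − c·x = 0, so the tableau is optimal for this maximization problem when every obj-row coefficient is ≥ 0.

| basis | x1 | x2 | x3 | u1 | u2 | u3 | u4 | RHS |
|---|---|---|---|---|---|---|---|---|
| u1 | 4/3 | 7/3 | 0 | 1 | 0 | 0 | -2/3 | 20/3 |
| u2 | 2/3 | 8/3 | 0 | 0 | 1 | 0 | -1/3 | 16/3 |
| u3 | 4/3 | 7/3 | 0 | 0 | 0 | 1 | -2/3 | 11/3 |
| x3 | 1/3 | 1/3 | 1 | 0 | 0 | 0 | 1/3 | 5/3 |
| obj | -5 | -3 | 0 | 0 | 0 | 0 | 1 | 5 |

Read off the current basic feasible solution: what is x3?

5/3

x3 is basic (row 4); its value is the RHS of that row, 5/3.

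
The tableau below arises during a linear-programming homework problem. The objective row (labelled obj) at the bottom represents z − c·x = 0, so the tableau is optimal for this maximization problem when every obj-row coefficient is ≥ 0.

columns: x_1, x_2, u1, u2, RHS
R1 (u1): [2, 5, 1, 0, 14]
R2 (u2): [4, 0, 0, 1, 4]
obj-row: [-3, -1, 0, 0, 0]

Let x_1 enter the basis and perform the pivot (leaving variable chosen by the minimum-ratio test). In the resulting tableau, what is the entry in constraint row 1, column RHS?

12

Ratio test on column x_1 — row 1: 14/2 = 7; row 2: 4/4 = 1. Minimum is 1 at row 2 (u2 leaves); pivot element 4.
Divide row 2 by 4; eliminate column x_1 from the other rows.
Row 1 update in column RHS: 14 − 2·1 = 12.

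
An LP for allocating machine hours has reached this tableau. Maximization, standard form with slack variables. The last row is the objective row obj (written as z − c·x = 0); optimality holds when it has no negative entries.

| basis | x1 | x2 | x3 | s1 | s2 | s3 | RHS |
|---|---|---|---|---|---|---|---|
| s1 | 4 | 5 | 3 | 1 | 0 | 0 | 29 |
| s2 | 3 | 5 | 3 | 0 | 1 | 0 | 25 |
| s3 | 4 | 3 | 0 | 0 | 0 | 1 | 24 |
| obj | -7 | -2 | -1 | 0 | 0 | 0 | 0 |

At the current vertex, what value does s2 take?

s2 is basic (row 2); its value is the RHS of that row, 25.

25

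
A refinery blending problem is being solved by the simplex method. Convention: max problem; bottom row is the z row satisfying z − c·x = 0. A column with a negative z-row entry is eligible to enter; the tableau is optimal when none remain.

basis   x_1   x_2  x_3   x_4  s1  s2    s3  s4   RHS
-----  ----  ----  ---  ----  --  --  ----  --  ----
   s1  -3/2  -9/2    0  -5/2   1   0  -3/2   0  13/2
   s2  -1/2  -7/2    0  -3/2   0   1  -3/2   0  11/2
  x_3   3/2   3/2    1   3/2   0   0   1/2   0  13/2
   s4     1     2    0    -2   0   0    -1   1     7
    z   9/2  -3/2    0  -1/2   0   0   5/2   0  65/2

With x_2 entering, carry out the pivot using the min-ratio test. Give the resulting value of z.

Ratio test on column x_2 — row 1: entry -9/2 ≤ 0; row 2: entry -7/2 ≤ 0; row 3: (13/2)/(3/2) = 13/3; row 4: 7/2 = 7/2. Minimum is 7/2 at row 4 (s4 leaves); pivot element 2.
Pivot on row 4; the z-row RHS becomes 65/2 − (-3/2)·(7/2) = 151/4.

151/4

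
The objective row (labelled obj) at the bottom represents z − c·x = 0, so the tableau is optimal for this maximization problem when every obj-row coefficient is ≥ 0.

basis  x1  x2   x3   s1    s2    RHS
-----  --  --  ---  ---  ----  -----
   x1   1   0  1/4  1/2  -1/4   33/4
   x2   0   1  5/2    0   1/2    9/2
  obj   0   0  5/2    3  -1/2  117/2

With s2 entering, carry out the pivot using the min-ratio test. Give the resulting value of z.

Ratio test on column s2 — row 1: entry -1/4 ≤ 0; row 2: (9/2)/(1/2) = 9. Minimum is 9 at row 2 (x2 leaves); pivot element 1/2.
Pivot on row 2; the obj-row RHS becomes 117/2 − (-1/2)·9 = 63.

63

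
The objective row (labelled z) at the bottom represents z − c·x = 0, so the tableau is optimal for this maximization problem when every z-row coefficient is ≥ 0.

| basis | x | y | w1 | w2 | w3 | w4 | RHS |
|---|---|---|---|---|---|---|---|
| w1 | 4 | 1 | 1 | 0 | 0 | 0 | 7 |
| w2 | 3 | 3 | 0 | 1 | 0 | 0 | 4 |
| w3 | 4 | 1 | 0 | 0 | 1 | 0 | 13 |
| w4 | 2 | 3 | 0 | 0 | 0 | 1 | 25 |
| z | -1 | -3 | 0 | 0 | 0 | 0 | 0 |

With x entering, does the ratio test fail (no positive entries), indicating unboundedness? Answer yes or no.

Column x has positive entries in row(s) 1, 2, 3, 4, so the ratio test bounds it — not unbounded.

no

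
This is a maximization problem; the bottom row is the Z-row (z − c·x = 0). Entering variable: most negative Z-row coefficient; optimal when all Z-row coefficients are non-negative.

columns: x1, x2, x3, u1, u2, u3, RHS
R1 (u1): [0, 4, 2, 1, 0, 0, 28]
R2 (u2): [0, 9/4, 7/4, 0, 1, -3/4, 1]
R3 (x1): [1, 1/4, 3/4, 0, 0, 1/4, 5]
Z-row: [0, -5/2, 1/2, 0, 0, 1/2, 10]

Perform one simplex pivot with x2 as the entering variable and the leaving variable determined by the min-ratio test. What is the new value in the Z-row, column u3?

-1/3

Ratio test on column x2 — row 1: 28/4 = 7; row 2: 1/(9/4) = 4/9; row 3: 5/(1/4) = 20. Minimum is 4/9 at row 2 (u2 leaves); pivot element 9/4.
Divide row 2 by 9/4; eliminate column x2 from the other rows.
Z-row update in column u3: 1/2 − (-5/2)·(-1/3) = -1/3.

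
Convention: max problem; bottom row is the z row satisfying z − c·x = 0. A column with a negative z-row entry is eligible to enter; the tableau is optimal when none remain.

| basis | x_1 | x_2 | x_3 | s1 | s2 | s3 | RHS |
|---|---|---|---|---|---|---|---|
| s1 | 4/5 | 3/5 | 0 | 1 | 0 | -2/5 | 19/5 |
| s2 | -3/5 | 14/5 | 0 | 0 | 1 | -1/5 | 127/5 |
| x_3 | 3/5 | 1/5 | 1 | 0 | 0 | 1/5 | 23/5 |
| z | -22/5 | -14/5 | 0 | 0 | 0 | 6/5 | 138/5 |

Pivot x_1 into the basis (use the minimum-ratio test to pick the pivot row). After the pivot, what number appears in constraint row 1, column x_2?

3/4

Ratio test on column x_1 — row 1: (19/5)/(4/5) = 19/4; row 2: entry -3/5 ≤ 0; row 3: (23/5)/(3/5) = 23/3. Minimum is 19/4 at row 1 (s1 leaves); pivot element 4/5.
Divide row 1 by 4/5; eliminate column x_1 from the other rows.
In the new row 1, the x_2 entry is the old entry divided by the pivot: (3/5)/(4/5) = 3/4.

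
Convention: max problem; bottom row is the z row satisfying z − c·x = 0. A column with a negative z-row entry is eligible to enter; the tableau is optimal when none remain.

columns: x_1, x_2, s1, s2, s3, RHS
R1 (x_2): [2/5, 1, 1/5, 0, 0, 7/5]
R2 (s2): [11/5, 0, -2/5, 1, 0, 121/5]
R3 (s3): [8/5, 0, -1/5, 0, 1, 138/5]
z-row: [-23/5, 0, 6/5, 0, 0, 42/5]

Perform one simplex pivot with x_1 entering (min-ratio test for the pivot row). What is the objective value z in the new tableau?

49/2

Ratio test on column x_1 — row 1: (7/5)/(2/5) = 7/2; row 2: (121/5)/(11/5) = 11; row 3: (138/5)/(8/5) = 69/4. Minimum is 7/2 at row 1 (x_2 leaves); pivot element 2/5.
Pivot on row 1; the z-row RHS becomes 42/5 − (-23/5)·(7/2) = 49/2.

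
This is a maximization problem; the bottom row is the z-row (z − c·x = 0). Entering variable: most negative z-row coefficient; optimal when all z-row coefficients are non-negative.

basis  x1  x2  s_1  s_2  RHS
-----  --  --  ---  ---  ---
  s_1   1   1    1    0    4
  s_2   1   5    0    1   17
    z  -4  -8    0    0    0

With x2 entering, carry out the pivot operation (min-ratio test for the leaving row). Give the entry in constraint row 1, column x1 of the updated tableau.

Ratio test on column x2 — row 1: 4/1 = 4; row 2: 17/5 = 17/5. Minimum is 17/5 at row 2 (s_2 leaves); pivot element 5.
Divide row 2 by 5; eliminate column x2 from the other rows.
Row 1 update in column x1: 1 − 1·(1/5) = 4/5.

4/5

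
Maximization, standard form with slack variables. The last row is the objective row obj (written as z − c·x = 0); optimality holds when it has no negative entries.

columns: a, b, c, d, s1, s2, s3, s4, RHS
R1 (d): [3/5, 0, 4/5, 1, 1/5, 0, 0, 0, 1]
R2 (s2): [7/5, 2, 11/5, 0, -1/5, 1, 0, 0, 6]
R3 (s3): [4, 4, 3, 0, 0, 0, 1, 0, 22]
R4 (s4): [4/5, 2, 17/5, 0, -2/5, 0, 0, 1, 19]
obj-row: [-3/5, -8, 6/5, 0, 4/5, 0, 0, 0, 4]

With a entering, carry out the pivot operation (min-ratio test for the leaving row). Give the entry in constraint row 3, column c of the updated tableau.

-7/3

Ratio test on column a — row 1: 1/(3/5) = 5/3; row 2: 6/(7/5) = 30/7; row 3: 22/4 = 11/2; row 4: 19/(4/5) = 95/4. Minimum is 5/3 at row 1 (d leaves); pivot element 3/5.
Divide row 1 by 3/5; eliminate column a from the other rows.
Row 3 update in column c: 3 − 4·(4/3) = -7/3.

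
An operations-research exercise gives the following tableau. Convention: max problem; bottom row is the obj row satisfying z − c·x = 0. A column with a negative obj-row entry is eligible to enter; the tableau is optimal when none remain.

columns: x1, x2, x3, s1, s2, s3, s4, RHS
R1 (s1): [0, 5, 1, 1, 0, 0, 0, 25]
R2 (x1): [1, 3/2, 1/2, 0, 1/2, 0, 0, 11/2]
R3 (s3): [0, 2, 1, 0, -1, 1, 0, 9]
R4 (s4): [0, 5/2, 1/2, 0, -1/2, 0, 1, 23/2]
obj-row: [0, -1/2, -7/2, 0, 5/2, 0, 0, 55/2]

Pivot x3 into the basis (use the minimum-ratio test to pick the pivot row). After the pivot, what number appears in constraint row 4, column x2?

Ratio test on column x3 — row 1: 25/1 = 25; row 2: (11/2)/(1/2) = 11; row 3: 9/1 = 9; row 4: (23/2)/(1/2) = 23. Minimum is 9 at row 3 (s3 leaves); pivot element 1.
Divide row 3 by 1; eliminate column x3 from the other rows.
Row 4 update in column x2: 5/2 − (1/2)·2 = 3/2.

3/2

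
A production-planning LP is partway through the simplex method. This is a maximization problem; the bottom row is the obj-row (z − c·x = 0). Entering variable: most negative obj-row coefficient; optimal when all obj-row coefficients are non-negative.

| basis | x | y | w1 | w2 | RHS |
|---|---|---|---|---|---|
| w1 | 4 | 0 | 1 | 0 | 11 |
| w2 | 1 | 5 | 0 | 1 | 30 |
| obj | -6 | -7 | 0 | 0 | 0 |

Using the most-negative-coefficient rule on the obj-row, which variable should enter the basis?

Negative obj-row entries: x: -6, y: -7.
The most negative is -7 in column y, so y enters.

y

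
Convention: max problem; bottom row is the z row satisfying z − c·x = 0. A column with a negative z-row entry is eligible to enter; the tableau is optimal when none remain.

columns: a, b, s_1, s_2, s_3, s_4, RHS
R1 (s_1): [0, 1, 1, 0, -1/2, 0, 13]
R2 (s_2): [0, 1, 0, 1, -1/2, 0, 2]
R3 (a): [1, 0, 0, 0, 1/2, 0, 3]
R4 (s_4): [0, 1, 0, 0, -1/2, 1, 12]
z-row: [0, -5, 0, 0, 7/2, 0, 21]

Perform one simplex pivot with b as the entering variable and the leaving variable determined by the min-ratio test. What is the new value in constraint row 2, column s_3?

-1/2

Ratio test on column b — row 1: 13/1 = 13; row 2: 2/1 = 2; row 3: entry 0 ≤ 0; row 4: 12/1 = 12. Minimum is 2 at row 2 (s_2 leaves); pivot element 1.
Divide row 2 by 1; eliminate column b from the other rows.
In the new row 2, the s_3 entry is the old entry divided by the pivot: (-1/2)/1 = -1/2.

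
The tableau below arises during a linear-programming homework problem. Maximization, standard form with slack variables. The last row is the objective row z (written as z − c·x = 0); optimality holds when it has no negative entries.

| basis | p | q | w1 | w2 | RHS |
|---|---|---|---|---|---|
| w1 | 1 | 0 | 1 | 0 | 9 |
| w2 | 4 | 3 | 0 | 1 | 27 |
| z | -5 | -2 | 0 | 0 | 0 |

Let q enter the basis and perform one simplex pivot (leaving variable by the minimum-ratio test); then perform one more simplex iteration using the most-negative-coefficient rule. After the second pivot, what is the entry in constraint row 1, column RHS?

Ratio test on column q — row 1: entry 0 ≤ 0; row 2: 27/3 = 9. Minimum is 9 at row 2 (w2 leaves); pivot element 3.
Divide row 2 by 3; eliminate column q from the other rows.
Second iteration: most negative z-row entry is -7/3 in column p, so p enters.
Ratio test on column p — row 1: 9/1 = 9; row 2: 9/(4/3) = 27/4. Minimum is 27/4 at row 2 (q leaves); pivot element 4/3.
Divide row 2 by 4/3; eliminate column p from the other rows.
After both pivots, the entry at constraint row 1, column RHS is 9/4.

9/4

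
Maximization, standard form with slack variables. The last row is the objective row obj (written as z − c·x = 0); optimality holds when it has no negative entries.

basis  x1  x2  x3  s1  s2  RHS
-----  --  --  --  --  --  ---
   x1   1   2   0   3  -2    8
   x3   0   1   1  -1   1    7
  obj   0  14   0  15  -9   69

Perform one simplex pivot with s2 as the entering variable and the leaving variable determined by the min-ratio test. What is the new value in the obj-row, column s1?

Ratio test on column s2 — row 1: entry -2 ≤ 0; row 2: 7/1 = 7. Minimum is 7 at row 2 (x3 leaves); pivot element 1.
Divide row 2 by 1; eliminate column s2 from the other rows.
obj-row update in column s1: 15 − (-9)·(-1) = 6.

6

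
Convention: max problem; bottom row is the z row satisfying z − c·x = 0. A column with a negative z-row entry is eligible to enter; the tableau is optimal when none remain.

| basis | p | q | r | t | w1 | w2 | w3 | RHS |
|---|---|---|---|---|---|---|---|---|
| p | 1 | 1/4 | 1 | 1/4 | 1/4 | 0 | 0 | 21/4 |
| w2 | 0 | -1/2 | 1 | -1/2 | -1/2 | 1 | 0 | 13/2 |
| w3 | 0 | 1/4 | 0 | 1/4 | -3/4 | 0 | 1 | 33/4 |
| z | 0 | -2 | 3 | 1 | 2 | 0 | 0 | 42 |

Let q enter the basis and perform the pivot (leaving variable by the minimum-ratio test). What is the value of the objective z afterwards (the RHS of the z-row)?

84

Ratio test on column q — row 1: (21/4)/(1/4) = 21; row 2: entry -1/2 ≤ 0; row 3: (33/4)/(1/4) = 33. Minimum is 21 at row 1 (p leaves); pivot element 1/4.
Pivot on row 1; the z-row RHS becomes 42 − (-2)·21 = 84.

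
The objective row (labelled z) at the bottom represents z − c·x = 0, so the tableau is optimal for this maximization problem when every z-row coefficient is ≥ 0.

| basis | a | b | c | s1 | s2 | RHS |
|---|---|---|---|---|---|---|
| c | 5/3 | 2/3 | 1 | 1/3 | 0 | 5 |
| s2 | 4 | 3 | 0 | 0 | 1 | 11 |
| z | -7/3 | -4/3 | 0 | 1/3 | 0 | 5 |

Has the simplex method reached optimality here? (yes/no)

no

The z-row has a negative entry -7/3 in column a, so it is not optimal.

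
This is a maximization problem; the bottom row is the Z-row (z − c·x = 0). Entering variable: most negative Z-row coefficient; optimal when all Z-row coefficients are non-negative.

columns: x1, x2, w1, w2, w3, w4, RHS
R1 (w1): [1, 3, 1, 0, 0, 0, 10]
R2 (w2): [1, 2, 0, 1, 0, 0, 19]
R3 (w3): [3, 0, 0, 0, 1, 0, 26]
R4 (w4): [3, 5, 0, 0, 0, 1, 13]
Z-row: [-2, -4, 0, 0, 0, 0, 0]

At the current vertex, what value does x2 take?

0

x2 is not in the basis, so in the current basic feasible solution x2 = 0.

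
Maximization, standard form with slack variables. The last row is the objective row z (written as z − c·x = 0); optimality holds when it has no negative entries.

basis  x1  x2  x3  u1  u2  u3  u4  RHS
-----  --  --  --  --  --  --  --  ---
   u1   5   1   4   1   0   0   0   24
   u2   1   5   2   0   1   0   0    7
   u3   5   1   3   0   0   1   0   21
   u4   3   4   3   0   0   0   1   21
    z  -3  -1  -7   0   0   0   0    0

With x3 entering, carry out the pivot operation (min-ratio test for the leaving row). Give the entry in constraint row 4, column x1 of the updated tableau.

3/2

Ratio test on column x3 — row 1: 24/4 = 6; row 2: 7/2 = 7/2; row 3: 21/3 = 7; row 4: 21/3 = 7. Minimum is 7/2 at row 2 (u2 leaves); pivot element 2.
Divide row 2 by 2; eliminate column x3 from the other rows.
Row 4 update in column x1: 3 − 3·(1/2) = 3/2.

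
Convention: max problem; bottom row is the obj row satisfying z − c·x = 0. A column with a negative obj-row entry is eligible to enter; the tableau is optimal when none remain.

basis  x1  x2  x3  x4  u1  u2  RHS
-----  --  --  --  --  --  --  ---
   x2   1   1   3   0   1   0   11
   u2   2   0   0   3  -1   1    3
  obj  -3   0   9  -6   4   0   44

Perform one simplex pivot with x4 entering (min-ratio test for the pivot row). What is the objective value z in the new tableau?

Ratio test on column x4 — row 1: entry 0 ≤ 0; row 2: 3/3 = 1. Minimum is 1 at row 2 (u2 leaves); pivot element 3.
Pivot on row 2; the obj-row RHS becomes 44 − (-6)·1 = 50.

50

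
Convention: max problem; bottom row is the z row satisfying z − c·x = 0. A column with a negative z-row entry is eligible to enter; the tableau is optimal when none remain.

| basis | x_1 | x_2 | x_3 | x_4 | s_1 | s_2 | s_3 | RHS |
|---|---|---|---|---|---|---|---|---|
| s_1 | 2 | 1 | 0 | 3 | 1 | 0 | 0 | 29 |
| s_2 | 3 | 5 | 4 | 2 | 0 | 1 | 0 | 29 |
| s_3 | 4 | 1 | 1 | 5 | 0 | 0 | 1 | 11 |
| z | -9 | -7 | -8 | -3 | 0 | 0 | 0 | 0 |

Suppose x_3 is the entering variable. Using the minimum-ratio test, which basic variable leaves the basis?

Column x_3 entries and ratios — s_1: 0 ≤ 0, skip; s_2: 29/4 = 29/4; s_3: 11/1 = 11.
Smallest ratio is 29/4 in the row of s_2, so s_2 leaves.

s_2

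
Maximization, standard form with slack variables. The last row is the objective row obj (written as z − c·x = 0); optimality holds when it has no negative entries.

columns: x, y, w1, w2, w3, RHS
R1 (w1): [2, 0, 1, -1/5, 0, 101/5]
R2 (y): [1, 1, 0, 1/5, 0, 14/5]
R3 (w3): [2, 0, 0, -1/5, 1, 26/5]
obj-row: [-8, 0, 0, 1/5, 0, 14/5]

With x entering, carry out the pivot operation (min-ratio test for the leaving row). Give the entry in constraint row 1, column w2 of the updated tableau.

0

Ratio test on column x — row 1: (101/5)/2 = 101/10; row 2: (14/5)/1 = 14/5; row 3: (26/5)/2 = 13/5. Minimum is 13/5 at row 3 (w3 leaves); pivot element 2.
Divide row 3 by 2; eliminate column x from the other rows.
Row 1 update in column w2: -1/5 − 2·(-1/10) = 0.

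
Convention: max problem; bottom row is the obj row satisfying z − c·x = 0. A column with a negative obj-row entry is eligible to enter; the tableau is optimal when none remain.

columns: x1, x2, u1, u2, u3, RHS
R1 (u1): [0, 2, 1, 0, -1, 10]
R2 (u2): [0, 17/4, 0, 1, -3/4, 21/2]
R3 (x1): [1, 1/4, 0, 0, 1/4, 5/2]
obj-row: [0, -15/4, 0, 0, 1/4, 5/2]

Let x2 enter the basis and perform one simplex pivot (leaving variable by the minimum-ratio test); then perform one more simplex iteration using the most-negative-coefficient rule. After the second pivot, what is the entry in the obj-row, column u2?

Ratio test on column x2 — row 1: 10/2 = 5; row 2: (21/2)/(17/4) = 42/17; row 3: (5/2)/(1/4) = 10. Minimum is 42/17 at row 2 (u2 leaves); pivot element 17/4.
Divide row 2 by 17/4; eliminate column x2 from the other rows.
Second iteration: most negative obj-row entry is -7/17 in column u3, so u3 enters.
Ratio test on column u3 — row 1: entry -11/17 ≤ 0; row 2: entry -3/17 ≤ 0; row 3: (32/17)/(5/17) = 32/5. Minimum is 32/5 at row 3 (x1 leaves); pivot element 5/17.
Divide row 3 by 5/17; eliminate column u3 from the other rows.
After both pivots, the entry at the obj-row, column u2 is 4/5.

4/5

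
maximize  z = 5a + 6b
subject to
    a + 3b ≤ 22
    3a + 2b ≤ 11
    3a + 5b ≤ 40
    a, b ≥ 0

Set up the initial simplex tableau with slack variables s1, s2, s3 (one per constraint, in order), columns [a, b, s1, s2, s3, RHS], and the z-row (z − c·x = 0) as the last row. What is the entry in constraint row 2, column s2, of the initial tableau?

1

Slack s2 belongs to constraint 2; its column is the unit vector e_2, so the entry in row 2 is 1.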